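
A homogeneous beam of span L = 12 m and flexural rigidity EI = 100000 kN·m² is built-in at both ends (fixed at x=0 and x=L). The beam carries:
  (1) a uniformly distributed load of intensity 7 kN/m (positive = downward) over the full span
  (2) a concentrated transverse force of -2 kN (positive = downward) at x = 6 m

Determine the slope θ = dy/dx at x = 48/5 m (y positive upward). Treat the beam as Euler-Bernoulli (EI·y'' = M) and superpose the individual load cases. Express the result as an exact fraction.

Load 1 — uniform load w=7 kN/m over full span:
  θ_1 = -wx(L-x)(L-2x)/(12EI) = -7·(48/5)·(12-(48/5))·(12-2·(48/5))/(12·100000) = 378/390625 rad
Load 2 — point force P=-2 kN at a=6 m (b=L-a=6):
  θ_2 = Pa²(L-x)(2bL-(3b+a)(L-x))/(2L³EI)  [x>a] = (-2)·6²·(12-(48/5))·(2·6·12-(3·6+6)·(12-(48/5)))/(2·12³·100000) = -27/625000 rad
Superposition: θ = Σ θ_i = 2889/3125000 rad ≈ 0.000924 rad

θ(48/5) = 2889/3125000 rad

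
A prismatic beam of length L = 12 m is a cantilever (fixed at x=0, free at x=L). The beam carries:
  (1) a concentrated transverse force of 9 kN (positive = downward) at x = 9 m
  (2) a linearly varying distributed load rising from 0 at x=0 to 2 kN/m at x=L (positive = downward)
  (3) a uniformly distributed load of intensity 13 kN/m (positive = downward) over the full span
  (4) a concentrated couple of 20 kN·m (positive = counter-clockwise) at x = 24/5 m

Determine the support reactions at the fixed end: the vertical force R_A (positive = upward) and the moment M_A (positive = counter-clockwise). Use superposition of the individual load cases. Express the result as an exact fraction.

R_A = 177 kN, M_A = 1093 kN·m

Load 1 — point force P=9 kN at a=9 m (b=L-a=3):
  R_A = P = 9 kN
  M_A = Pa = 9·9 = 81 kN·m
Load 2 — triangular load w₀=2 kN/m (0→w₀ over full span):
  R_A = w₀L/2 = 2·12/2 = 12 kN
  M_A = w₀L²/3 = 2·12²/3 = 96 kN·m
Load 3 — uniform load w=13 kN/m over full span:
  R_A = wL = 13·12 = 156 kN
  M_A = wL²/2 = 13·12²/2 = 936 kN·m
Load 4 — applied couple M₀=20 kN·m at a=24/5 m (b=L-a=36/5):
  R_A = 0 kN
  M_A = -M₀ = -20 kN·m
Superposition: R_A = 177 kN, M_A = 1093 kN·m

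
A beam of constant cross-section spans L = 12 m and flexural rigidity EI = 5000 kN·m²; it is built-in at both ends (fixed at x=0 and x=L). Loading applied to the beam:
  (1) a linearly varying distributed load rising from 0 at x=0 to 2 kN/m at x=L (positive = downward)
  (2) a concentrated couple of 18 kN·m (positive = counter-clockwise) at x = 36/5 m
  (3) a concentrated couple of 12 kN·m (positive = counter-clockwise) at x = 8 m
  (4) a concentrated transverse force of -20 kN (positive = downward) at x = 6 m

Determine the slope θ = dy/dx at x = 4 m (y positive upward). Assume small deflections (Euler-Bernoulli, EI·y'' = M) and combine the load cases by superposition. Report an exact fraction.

θ(4) = 493/140625 rad

Load 1 — triangular load w₀=2 kN/m (0→w₀ over full span):
  θ_1 = -w₀(2x(L-x)(L-2x)(x+2L)+x²(L-x)²)/(120LEI) = -2·(2·4·(12-4)·(12-2·4)·(4+2·12)+4²·(12-4)²)/(120·12·5000) = -64/28125 rad
Load 2 — applied couple M₀=18 kN·m at a=36/5 m (b=L-a=24/5):
  θ_2 = (R_Ax²/2 - M_Ax)/EI  [x≤a] with R_A=54/25, M_A=144/25 = ((54/25)·4²/2 - (144/25)·4)/5000 = -18/15625 rad
Load 3 — applied couple M₀=12 kN·m at a=8 m (b=L-a=4):
  θ_3 = (R_Ax²/2 - M_Ax)/EI  [x≤a] with R_A=4/3, M_A=4 = ((4/3)·4²/2 - 4·4)/5000 = -2/1875 rad
Load 4 — point force P=-20 kN at a=6 m (b=L-a=6):
  θ_4 = -Pb²x(2aL-(3a+b)x)/(2L³EI)  [x≤a] = -(-20)·6²·4·(2·6·12-(3·6+6)·4)/(2·12³·5000) = 1/125 rad
Superposition: θ = Σ θ_i = 493/140625 rad ≈ 0.003506 rad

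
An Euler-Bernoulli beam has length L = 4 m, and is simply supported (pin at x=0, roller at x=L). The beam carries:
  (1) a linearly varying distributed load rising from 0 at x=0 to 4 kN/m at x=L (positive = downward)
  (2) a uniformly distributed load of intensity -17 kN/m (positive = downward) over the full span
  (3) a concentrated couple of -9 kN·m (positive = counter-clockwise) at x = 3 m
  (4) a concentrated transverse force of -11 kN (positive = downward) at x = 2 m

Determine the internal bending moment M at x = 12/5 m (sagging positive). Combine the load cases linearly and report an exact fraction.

M(12/5) = -5343/125 kN·m

Load 1 — triangular load w₀=4 kN/m (0→w₀ over full span):
  M_1 = w₀Lx/6 - w₀x³/(6L) = 4·4·(12/5)/6 - 4·(12/5)³/(6·4) = 512/125 kN·m
Load 2 — uniform load w=-17 kN/m over full span:
  M_2 = wx(L-x)/2 = (-17)·(12/5)·(4-(12/5))/2 = -816/25 kN·m
Load 3 — applied couple M₀=-9 kN·m at a=3 m (b=L-a=1):
  M_3 = M₀x/L  [x≤a] = (-9)·(12/5)/4 = -27/5 kN·m
Load 4 — point force P=-11 kN at a=2 m (b=L-a=2):
  M_4 = Pa(L-x)/L  [x>a] = (-11)·2·(4-(12/5))/4 = -44/5 kN·m
Superposition: M = Σ M_i = -5343/125 kN·m ≈ -42.744000 kN·m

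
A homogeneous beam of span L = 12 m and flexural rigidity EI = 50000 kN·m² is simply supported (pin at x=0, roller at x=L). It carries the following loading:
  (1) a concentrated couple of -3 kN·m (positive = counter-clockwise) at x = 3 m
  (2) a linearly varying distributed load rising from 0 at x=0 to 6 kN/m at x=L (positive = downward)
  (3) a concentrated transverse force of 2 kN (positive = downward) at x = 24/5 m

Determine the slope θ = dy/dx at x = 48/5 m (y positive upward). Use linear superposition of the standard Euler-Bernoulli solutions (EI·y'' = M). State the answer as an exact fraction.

Load 1 — applied couple M₀=-3 kN·m at a=3 m (b=L-a=9):
  θ_1 = (M₀x²/(2L)-M₀(x-a)+C₁)/EI  [x>a] with C₁=M₀(3b²-L²)/(6L)=-33/8 = ((-3)·(48/5)²/(2·12)-(-3)·((48/5)-3)+(-33/8))/50000 = 831/10000000 rad
Load 2 — triangular load w₀=6 kN/m (0→w₀ over full span):
  θ_2 = -w₀(7L⁴-30L²x²+15x⁴)/(360LEI) = -6·(7·12⁴-30·12²·(48/5)²+15·(48/5)⁴)/(360·12·50000) = 6813/1953125 rad
Load 3 — point force P=2 kN at a=24/5 m (b=L-a=36/5):
  θ_3 = -Pa(2L²-6Lx+3x²+a²)/(6LEI)  [x>a] = -2·(24/5)·(2·12²-6·12·(48/5)+3·(48/5)²+(24/5)²)/(6·12·50000) = 108/390625 rad
Superposition: θ = Σ θ_i = 961959/250000000 rad ≈ 0.003848 rad

θ(48/5) = 961959/250000000 rad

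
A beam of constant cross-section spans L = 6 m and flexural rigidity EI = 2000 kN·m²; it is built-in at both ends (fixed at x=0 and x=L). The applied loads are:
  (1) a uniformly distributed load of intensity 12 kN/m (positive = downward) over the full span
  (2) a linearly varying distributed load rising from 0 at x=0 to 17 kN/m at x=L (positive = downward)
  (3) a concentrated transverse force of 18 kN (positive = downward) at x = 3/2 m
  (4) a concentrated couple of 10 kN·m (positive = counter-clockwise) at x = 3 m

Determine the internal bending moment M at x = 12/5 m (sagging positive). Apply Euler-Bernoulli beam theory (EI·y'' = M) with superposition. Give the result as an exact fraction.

Load 1 — uniform load w=12 kN/m over full span:
  M_1 = wLx/2 - wL²/12 - wx²/2 = 12·6·(12/5)/2 - 12·6²/12 - 12·(12/5)²/2 = 396/25 kN·m
Load 2 — triangular load w₀=17 kN/m (0→w₀ over full span):
  M_2 = 3w₀Lx/20 - w₀L²/30 - w₀x³/(6L) = 3·17·6·(12/5)/20 - 17·6²/30 - 17·(12/5)³/(6·6) = 1224/125 kN·m
Load 3 — point force P=18 kN at a=3/2 m (b=L-a=9/2):
  M_3 = Pa²(a+3b)(L-x)/L³ - Pa²b/L²  [x>a] = 18·(3/2)²·((3/2)+3·(9/2))·(6-(12/5))/6³ - 18·(3/2)²·(9/2)/6² = 81/16 kN·m
Load 4 — applied couple M₀=10 kN·m at a=3 m (b=L-a=3):
  M_4 = R_Ax - M_A  [x≤a] with R_A=5/2, M_A=5/2 = (5/2)·(12/5) - (5/2) = 7/2 kN·m
Superposition: M = Σ M_i = 68389/2000 kN·m ≈ 34.194500 kN·m

M(12/5) = 68389/2000 kN·m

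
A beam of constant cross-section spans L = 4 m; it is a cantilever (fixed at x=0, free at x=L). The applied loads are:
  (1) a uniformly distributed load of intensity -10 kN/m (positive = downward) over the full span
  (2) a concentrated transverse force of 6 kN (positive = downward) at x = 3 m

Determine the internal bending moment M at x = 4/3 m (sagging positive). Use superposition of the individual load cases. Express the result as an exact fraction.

M(4/3) = 230/9 kN·m

Load 1 — uniform load w=-10 kN/m over full span:
  M_1 = -w(L-x)²/2 = -(-10)·(4-(4/3))²/2 = 320/9 kN·m
Load 2 — point force P=6 kN at a=3 m (b=L-a=1):
  M_2 = -P(a-x)  [x≤a] = -6·(3-(4/3)) = -10 kN·m
Superposition: M = Σ M_i = 230/9 kN·m ≈ 25.555556 kN·m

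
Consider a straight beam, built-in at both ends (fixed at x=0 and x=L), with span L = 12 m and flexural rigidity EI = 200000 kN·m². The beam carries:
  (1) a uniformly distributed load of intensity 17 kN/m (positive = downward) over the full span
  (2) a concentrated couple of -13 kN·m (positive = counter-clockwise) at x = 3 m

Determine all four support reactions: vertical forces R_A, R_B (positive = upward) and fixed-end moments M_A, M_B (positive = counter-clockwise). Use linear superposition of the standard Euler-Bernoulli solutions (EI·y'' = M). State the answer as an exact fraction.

R_A = 3225/32 kN, M_A = 3303/16 kN·m, R_B = 3303/32 kN, M_B = -3329/16 kN·m

Load 1 — uniform load w=17 kN/m over full span:
  R_A = wL/2 = 17·12/2 = 102 kN
  M_A = wL²/12 = 17·12²/12 = 204 kN·m
  R_B = wL/2 = 17·12/2 = 102 kN
  M_B = -wL²/12 = -17·12²/12 = -204 kN·m
Load 2 — applied couple M₀=-13 kN·m at a=3 m (b=L-a=9):
  R_A = 6M₀ab/L³ = 6·(-13)·3·9/12³ = -39/32 kN
  M_A = M₀b(2a-b)/L² = (-13)·9·(2·3-9)/12² = 39/16 kN·m
  R_B = -6M₀ab/L³ = -6·(-13)·3·9/12³ = 39/32 kN
  M_B = M₀a(2b-a)/L² = (-13)·3·(2·9-3)/12² = -65/16 kN·m
Superposition: R_A = 3225/32 kN, M_A = 3303/16 kN·m, R_B = 3303/32 kN, M_B = -3329/16 kN·m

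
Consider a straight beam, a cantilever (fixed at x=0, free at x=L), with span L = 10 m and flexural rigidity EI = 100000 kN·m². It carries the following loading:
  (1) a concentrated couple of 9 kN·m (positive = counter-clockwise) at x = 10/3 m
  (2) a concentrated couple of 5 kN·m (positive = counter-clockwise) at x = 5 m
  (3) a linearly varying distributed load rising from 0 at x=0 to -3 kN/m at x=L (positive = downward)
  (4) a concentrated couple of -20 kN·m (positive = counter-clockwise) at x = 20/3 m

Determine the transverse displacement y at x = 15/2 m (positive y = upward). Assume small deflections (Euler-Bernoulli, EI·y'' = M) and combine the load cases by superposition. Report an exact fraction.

y(15/2) = 287831/18432000 m

Load 1 — applied couple M₀=9 kN·m at a=10/3 m (b=L-a=20/3):
  y_1 = M₀a(2x-a)/(2EI)  [x>a] = 9·(10/3)·(2·(15/2)-(10/3))/(2·100000) = 7/4000 m
Load 2 — applied couple M₀=5 kN·m at a=5 m (b=L-a=5):
  y_2 = M₀a(2x-a)/(2EI)  [x>a] = 5·5·(2·(15/2)-5)/(2·100000) = 1/800 m
Load 3 — triangular load w₀=-3 kN/m (0→w₀ over full span):
  y_3 = (w₀Lx³/12-w₀L²x²/6-w₀x⁵/(120L))/EI = ((-3)·10·(15/2)³/12-(-3)·10²·(15/2)²/6-(-3)·(15/2)⁵/(120·10))/100000 = 7443/409600 m
Load 4 — applied couple M₀=-20 kN·m at a=20/3 m (b=L-a=10/3):
  y_4 = M₀a(2x-a)/(2EI)  [x>a] = (-20)·(20/3)·(2·(15/2)-(20/3))/(2·100000) = -1/180 m
Superposition: y = Σ y_i = 287831/18432000 m ≈ 0.015616 m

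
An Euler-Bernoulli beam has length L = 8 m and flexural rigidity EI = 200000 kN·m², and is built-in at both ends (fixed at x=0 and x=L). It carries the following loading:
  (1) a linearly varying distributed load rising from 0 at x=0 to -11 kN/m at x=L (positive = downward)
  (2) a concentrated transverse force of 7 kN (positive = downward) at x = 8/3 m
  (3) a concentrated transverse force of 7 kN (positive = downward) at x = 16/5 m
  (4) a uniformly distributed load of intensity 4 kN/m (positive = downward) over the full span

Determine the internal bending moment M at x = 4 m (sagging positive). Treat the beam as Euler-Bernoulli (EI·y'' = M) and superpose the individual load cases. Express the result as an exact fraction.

M(4) = 808/225 kN·m

Load 1 — triangular load w₀=-11 kN/m (0→w₀ over full span):
  M_1 = 3w₀Lx/20 - w₀L²/30 - w₀x³/(6L) = 3·(-11)·8·4/20 - (-11)·8²/30 - (-11)·4³/(6·8) = -44/3 kN·m
Load 2 — point force P=7 kN at a=8/3 m (b=L-a=16/3):
  M_2 = Pa²(a+3b)(L-x)/L³ - Pa²b/L²  [x>a] = 7·(8/3)²·((8/3)+3·(16/3))·(8-4)/8³ - 7·(8/3)²·(16/3)/8² = 28/9 kN·m
Load 3 — point force P=7 kN at a=16/5 m (b=L-a=24/5):
  M_3 = Pa²(a+3b)(L-x)/L³ - Pa²b/L²  [x>a] = 7·(16/5)²·((16/5)+3·(24/5))·(8-4)/8³ - 7·(16/5)²·(24/5)/8² = 112/25 kN·m
Load 4 — uniform load w=4 kN/m over full span:
  M_4 = wLx/2 - wL²/12 - wx²/2 = 4·8·4/2 - 4·8²/12 - 4·4²/2 = 32/3 kN·m
Superposition: M = Σ M_i = 808/225 kN·m ≈ 3.591111 kN·m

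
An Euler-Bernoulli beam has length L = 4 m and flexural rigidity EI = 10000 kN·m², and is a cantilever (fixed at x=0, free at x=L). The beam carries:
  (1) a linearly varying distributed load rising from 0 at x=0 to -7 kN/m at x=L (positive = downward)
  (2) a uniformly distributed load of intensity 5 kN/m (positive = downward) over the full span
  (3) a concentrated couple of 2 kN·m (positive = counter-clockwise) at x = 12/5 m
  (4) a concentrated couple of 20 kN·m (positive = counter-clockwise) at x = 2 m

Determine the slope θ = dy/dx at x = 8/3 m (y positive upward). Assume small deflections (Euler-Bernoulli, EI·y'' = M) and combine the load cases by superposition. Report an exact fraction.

Load 1 — triangular load w₀=-7 kN/m (0→w₀ over full span):
  θ_1 = (w₀Lx²/4-w₀L²x/3-w₀x⁴/(24L))/EI = ((-7)·4·(8/3)²/4-(-7)·4²·(8/3)/3-(-7)·(8/3)⁴/(24·4))/10000 = 812/151875 rad
Load 2 — uniform load w=5 kN/m over full span:
  θ_2 = -wx(x²-3Lx+3L²)/(6EI) = -5·(8/3)·((8/3)²-3·4·(8/3)+3·4²)/(6·10000) = -52/10125 rad
Load 3 — applied couple M₀=2 kN·m at a=12/5 m (b=L-a=8/5):
  θ_3 = M₀a/EI  [x>a] = 2·(12/5)/10000 = 3/6250 rad
Load 4 — applied couple M₀=20 kN·m at a=2 m (b=L-a=2):
  θ_4 = M₀a/EI  [x>a] = 20·2/10000 = 1/250 rad
Superposition: θ = Σ θ_i = 3562/759375 rad ≈ 0.004691 rad

θ(8/3) = 3562/759375 rad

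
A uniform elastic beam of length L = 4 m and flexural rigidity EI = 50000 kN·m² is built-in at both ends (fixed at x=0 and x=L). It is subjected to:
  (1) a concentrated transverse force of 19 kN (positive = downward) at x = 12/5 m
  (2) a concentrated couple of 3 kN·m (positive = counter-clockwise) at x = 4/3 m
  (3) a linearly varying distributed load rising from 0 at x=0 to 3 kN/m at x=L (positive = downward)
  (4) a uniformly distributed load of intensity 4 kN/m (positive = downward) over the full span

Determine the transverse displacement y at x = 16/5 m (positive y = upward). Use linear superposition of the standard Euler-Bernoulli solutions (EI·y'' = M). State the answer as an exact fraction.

y(16/5) = -7359/97656250 m

Load 1 — point force P=19 kN at a=12/5 m (b=L-a=8/5):
  y_1 = -Pa²(L-x)²(3bL-(3b+a)(L-x))/(6L³EI)  [x>a] = -19·(12/5)²·(4-(16/5))²·(3·(8/5)·4-(3·(8/5)+(12/5))·(4-(16/5)))/(6·4³·50000) = -2394/48828125 m
Load 2 — applied couple M₀=3 kN·m at a=4/3 m (b=L-a=8/3):
  y_2 = (R_Ax³/6 - M_Ax²/2 - M₀(x-a)²/2)/EI  [x>a] with R_A=1, M_A=0 = (1·(16/5)³/6 - 0·(16/5)²/2 - 3·((16/5)-(4/3))²/2)/50000 = 11/2343750 m
Load 3 — triangular load w₀=3 kN/m (0→w₀ over full span):
  y_3 = -w₀x²(L-x)²(x+2L)/(120LEI) = -3·(16/5)²·(4-(16/5))²·((16/5)+2·4)/(120·4·50000) = -448/48828125 m
Load 4 — uniform load w=4 kN/m over full span:
  y_4 = -wx²(L-x)²/(24EI) = -4·(16/5)²·(4-(16/5))²/(24·50000) = -128/5859375 m
Superposition: y = Σ y_i = -7359/97656250 m ≈ -0.000075 m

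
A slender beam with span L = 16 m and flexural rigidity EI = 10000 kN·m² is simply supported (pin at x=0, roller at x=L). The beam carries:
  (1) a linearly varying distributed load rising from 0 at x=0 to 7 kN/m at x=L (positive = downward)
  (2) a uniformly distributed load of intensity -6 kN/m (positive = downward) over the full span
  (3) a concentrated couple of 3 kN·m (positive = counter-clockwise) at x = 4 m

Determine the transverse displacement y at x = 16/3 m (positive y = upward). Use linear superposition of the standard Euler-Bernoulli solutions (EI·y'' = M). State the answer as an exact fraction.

y(16/3) = 17899/91125 m

Load 1 — triangular load w₀=7 kN/m (0→w₀ over full span):
  y_1 = -w₀x(7L⁴-10L²x²+3x⁴)/(360LEI) = -7·(16/3)·(7·16⁴-10·16²·(16/3)²+3·(16/3)⁴)/(360·16·10000) = -114688/455625 m
Load 2 — uniform load w=-6 kN/m over full span:
  y_2 = -wx(L³-2Lx²+x³)/(24EI) = -(-6)·(16/3)·(16³-2·16·(16/3)²+(16/3)³)/(24·10000) = 22528/50625 m
Load 3 — applied couple M₀=3 kN·m at a=4 m (b=L-a=12):
  y_3 = (M₀x³/(6L)-M₀(x-a)²/2+C₁x)/EI  [x>a] with C₁=M₀(3b²-L²)/(6L)=11/2 = (3·(16/3)³/(6·16)-3·((16/3)-4)²/2+(11/2)·(16/3))/10000 = 53/16875 m
Superposition: y = Σ y_i = 17899/91125 m ≈ 0.196422 m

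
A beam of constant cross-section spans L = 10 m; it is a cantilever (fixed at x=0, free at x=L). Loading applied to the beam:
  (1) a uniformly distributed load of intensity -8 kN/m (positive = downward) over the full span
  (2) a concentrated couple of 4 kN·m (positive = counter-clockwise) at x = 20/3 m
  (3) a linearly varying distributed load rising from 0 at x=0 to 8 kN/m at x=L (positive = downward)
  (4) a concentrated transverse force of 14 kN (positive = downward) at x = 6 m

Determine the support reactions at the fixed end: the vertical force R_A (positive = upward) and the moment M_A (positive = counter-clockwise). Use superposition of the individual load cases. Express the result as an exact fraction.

Load 1 — uniform load w=-8 kN/m over full span:
  R_A = wL = (-8)·10 = -80 kN
  M_A = wL²/2 = (-8)·10²/2 = -400 kN·m
Load 2 — applied couple M₀=4 kN·m at a=20/3 m (b=L-a=10/3):
  R_A = 0 kN
  M_A = -M₀ = -4 kN·m
Load 3 — triangular load w₀=8 kN/m (0→w₀ over full span):
  R_A = w₀L/2 = 8·10/2 = 40 kN
  M_A = w₀L²/3 = 8·10²/3 = 800/3 kN·m
Load 4 — point force P=14 kN at a=6 m (b=L-a=4):
  R_A = P = 14 kN
  M_A = Pa = 14·6 = 84 kN·m
Superposition: R_A = -26 kN, M_A = -160/3 kN·m

R_A = -26 kN, M_A = -160/3 kN·m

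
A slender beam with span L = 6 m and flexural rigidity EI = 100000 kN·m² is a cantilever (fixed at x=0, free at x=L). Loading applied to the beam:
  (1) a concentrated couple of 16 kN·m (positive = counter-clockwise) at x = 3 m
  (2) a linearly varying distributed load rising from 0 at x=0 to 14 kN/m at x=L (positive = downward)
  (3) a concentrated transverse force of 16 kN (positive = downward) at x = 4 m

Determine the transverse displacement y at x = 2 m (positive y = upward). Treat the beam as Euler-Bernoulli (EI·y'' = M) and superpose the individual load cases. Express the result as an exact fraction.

Load 1 — applied couple M₀=16 kN·m at a=3 m (b=L-a=3):
  y_1 = M₀x²/(2EI)  [x≤a] = 16·2²/(2·100000) = 1/3125 m
Load 2 — triangular load w₀=14 kN/m (0→w₀ over full span):
  y_2 = (w₀Lx³/12-w₀L²x²/6-w₀x⁵/(120L))/EI = (14·6·2³/12-14·6²·2²/6-14·2⁵/(120·6))/100000 = -3157/1125000 m
Load 3 — point force P=16 kN at a=4 m (b=L-a=2):
  y_3 = -Px²(3a-x)/(6EI)  [x≤a] = -16·2²·(3·4-2)/(6·100000) = -2/1875 m
Superposition: y = Σ y_i = -3997/1125000 m ≈ -0.003553 m

y(2) = -3997/1125000 m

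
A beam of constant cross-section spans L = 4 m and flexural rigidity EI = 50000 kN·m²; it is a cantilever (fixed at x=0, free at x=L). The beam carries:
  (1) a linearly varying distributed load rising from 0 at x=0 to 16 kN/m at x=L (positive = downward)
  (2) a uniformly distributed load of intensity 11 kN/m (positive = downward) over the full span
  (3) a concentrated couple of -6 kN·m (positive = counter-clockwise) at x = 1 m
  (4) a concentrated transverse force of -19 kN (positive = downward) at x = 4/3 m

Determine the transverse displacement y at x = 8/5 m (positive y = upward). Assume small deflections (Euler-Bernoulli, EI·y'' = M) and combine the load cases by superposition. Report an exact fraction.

y(8/5) = -203033093/63281250000 m

Load 1 — triangular load w₀=16 kN/m (0→w₀ over full span):
  y_1 = (w₀Lx³/12-w₀L²x²/6-w₀x⁵/(120L))/EI = (16·4·(8/5)³/12-16·4²·(8/5)²/6-16·(8/5)⁵/(120·4))/50000 = -257024/146484375 m
Load 2 — uniform load w=11 kN/m over full span:
  y_2 = -wx²(x²-4Lx+6L²)/(24EI) = -11·(8/5)²·((8/5)²-4·4·(8/5)+6·4²)/(24·50000) = -3344/1953125 m
Load 3 — applied couple M₀=-6 kN·m at a=1 m (b=L-a=3):
  y_3 = M₀a(2x-a)/(2EI)  [x>a] = (-6)·1·(2·(8/5)-1)/(2·50000) = -33/250000 m
Load 4 — point force P=-19 kN at a=4/3 m (b=L-a=8/3):
  y_4 = -Pa²(3x-a)/(6EI)  [x>a] = -(-19)·(4/3)²·(3·(8/5)-(4/3))/(6·50000) = 494/1265625 m
Superposition: y = Σ y_i = -203033093/63281250000 m ≈ -0.003208 m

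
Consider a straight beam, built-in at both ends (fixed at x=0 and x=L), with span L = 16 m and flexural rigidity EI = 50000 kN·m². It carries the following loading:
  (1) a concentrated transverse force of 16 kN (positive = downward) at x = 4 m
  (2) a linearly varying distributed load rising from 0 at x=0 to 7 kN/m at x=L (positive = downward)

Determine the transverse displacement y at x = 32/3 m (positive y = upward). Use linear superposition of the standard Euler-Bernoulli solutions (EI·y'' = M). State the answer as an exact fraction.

y(32/3) = -139168/11390625 m

Load 1 — point force P=16 kN at a=4 m (b=L-a=12):
  y_1 = -Pa²(L-x)²(3bL-(3b+a)(L-x))/(6L³EI)  [x>a] = -16·4²·(16-(32/3))²·(3·12·16-(3·12+4)·(16-(32/3)))/(6·16³·50000) = -544/253125 m
Load 2 — triangular load w₀=7 kN/m (0→w₀ over full span):
  y_2 = -w₀x²(L-x)²(x+2L)/(120LEI) = -7·(32/3)²·(16-(32/3))²·((32/3)+2·16)/(120·16·50000) = -114688/11390625 m
Superposition: y = Σ y_i = -139168/11390625 m ≈ -0.012218 m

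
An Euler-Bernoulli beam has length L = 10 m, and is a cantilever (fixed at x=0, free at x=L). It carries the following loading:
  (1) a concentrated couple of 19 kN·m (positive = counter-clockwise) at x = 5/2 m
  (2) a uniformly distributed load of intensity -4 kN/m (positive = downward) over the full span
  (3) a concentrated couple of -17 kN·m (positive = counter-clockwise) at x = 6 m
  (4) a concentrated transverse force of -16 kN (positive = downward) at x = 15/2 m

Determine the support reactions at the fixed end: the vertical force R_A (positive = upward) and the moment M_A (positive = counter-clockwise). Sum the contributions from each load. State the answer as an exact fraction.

R_A = -56 kN, M_A = -322 kN·m

Load 1 — applied couple M₀=19 kN·m at a=5/2 m (b=L-a=15/2):
  R_A = 0 kN
  M_A = -M₀ = -19 kN·m
Load 2 — uniform load w=-4 kN/m over full span:
  R_A = wL = (-4)·10 = -40 kN
  M_A = wL²/2 = (-4)·10²/2 = -200 kN·m
Load 3 — applied couple M₀=-17 kN·m at a=6 m (b=L-a=4):
  R_A = 0 kN
  M_A = -M₀ = -(-17) = 17 kN·m
Load 4 — point force P=-16 kN at a=15/2 m (b=L-a=5/2):
  R_A = P = (-16) = -16 kN
  M_A = Pa = (-16)·(15/2) = -120 kN·m
Superposition: R_A = -56 kN, M_A = -322 kN·m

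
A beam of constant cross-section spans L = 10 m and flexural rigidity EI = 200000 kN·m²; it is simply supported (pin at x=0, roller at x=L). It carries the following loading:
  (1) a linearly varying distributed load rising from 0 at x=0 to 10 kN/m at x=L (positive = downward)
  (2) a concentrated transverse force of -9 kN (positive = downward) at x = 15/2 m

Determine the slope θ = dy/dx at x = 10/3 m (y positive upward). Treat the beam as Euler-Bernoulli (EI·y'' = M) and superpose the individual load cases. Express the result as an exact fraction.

Load 1 — triangular load w₀=10 kN/m (0→w₀ over full span):
  θ_1 = -w₀(7L⁴-30L²x²+15x⁴)/(360LEI) = -10·(7·10⁴-30·10²·(10/3)²+15·(10/3)⁴)/(360·10·200000) = -13/24300 rad
Load 2 — point force P=-9 kN at a=15/2 m (b=L-a=5/2):
  θ_2 = -Pb(L²-b²-3x²)/(6LEI)  [x≤a] = -(-9)·(5/2)·(10²-(5/2)²-3·(10/3)²)/(6·10·200000) = 29/256000 rad
Superposition: θ = Σ θ_i = -26233/62208000 rad ≈ -0.000422 rad

θ(10/3) = -26233/62208000 rad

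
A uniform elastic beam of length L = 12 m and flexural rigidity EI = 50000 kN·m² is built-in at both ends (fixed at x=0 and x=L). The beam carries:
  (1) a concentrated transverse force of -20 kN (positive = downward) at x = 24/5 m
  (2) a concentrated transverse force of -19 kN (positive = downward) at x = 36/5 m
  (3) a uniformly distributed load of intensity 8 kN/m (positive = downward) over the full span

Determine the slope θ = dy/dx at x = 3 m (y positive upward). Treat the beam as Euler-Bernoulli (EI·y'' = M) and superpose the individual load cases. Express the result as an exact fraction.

θ(3) = -423/781250 rad

Load 1 — point force P=-20 kN at a=24/5 m (b=L-a=36/5):
  θ_1 = -Pb²x(2aL-(3a+b)x)/(2L³EI)  [x≤a] = -(-20)·(36/5)²·3·(2·(24/5)·12-(3·(24/5)+(36/5))·3)/(2·12³·50000) = 567/625000 rad
Load 2 — point force P=-19 kN at a=36/5 m (b=L-a=24/5):
  θ_2 = -Pb²x(2aL-(3a+b)x)/(2L³EI)  [x≤a] = -(-19)·(24/5)²·3·(2·(36/5)·12-(3·(36/5)+(24/5))·3)/(2·12³·50000) = 2223/3125000 rad
Load 3 — uniform load w=8 kN/m over full span:
  θ_3 = -wx(L-x)(L-2x)/(12EI) = -8·3·(12-3)·(12-2·3)/(12·50000) = -27/12500 rad
Superposition: θ = Σ θ_i = -423/781250 rad ≈ -0.000541 rad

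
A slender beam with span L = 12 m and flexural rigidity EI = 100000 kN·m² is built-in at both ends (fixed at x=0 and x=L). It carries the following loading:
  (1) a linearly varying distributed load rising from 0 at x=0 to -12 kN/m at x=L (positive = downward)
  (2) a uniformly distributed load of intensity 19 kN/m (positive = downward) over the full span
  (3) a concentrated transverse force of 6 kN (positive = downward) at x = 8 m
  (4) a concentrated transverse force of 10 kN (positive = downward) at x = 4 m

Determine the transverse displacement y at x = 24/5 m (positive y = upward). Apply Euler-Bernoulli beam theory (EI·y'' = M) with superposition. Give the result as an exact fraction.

y(24/5) = -371482/48828125 m

Load 1 — triangular load w₀=-12 kN/m (0→w₀ over full span):
  y_1 = -w₀x²(L-x)²(x+2L)/(120LEI) = -(-12)·(24/5)²·(12-(24/5))²·((24/5)+2·12)/(120·12·100000) = 139968/48828125 m
Load 2 — uniform load w=19 kN/m over full span:
  y_2 = -wx²(L-x)²/(24EI) = -19·(24/5)²·(12-(24/5))²/(24·100000) = -18468/1953125 m
Load 3 — point force P=6 kN at a=8 m (b=L-a=4):
  y_3 = -Pb²x²(3aL-(3a+b)x)/(6L³EI)  [x≤a] = -6·4²·(24/5)²·(3·8·12-(3·8+4)·(24/5))/(6·12³·100000) = -128/390625 m
Load 4 — point force P=10 kN at a=4 m (b=L-a=8):
  y_4 = -Pa²(L-x)²(3bL-(3b+a)(L-x))/(6L³EI)  [x>a] = -10·4²·(12-(24/5))²·(3·8·12-(3·8+4)·(12-(24/5)))/(6·12³·100000) = -54/78125 m
Superposition: y = Σ y_i = -371482/48828125 m ≈ -0.007608 m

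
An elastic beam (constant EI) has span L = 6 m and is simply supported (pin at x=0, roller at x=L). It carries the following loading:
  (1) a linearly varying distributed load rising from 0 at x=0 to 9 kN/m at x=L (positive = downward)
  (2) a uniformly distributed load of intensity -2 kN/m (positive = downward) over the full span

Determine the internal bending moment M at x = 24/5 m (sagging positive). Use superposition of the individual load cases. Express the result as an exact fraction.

M(24/5) = 1224/125 kN·m

Load 1 — triangular load w₀=9 kN/m (0→w₀ over full span):
  M_1 = w₀Lx/6 - w₀x³/(6L) = 9·6·(24/5)/6 - 9·(24/5)³/(6·6) = 1944/125 kN·m
Load 2 — uniform load w=-2 kN/m over full span:
  M_2 = wx(L-x)/2 = (-2)·(24/5)·(6-(24/5))/2 = -144/25 kN·m
Superposition: M = Σ M_i = 1224/125 kN·m ≈ 9.792000 kN·m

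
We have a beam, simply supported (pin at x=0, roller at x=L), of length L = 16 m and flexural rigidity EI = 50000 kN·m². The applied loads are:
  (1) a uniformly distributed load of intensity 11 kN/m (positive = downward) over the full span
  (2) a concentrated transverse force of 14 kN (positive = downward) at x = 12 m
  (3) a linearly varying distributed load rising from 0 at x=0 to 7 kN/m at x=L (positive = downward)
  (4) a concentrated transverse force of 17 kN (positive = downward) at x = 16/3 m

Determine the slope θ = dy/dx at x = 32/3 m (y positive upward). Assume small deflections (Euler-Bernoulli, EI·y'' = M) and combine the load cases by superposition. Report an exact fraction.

Load 1 — uniform load w=11 kN/m over full span:
  θ_1 = -w(L³-6Lx²+4x³)/(24EI) = -11·(16³-6·16·(32/3)²+4·(32/3)³)/(24·50000) = 4576/253125 rad
Load 2 — point force P=14 kN at a=12 m (b=L-a=4):
  θ_2 = -Pb(L²-b²-3x²)/(6LEI)  [x≤a] = -14·4·(16²-4²-3·(32/3)²)/(6·16·50000) = 133/112500 rad
Load 3 — triangular load w₀=7 kN/m (0→w₀ over full span):
  θ_3 = -w₀(7L⁴-30L²x²+15x⁴)/(360LEI) = -7·(7·16⁴-30·16²·(32/3)²+15·(32/3)⁴)/(360·16·50000) = 20384/3796875 rad
Load 4 — point force P=17 kN at a=16/3 m (b=L-a=32/3):
  θ_4 = -Pa(2L²-6Lx+3x²+a²)/(6LEI)  [x>a] = -17·(16/3)·(2·16²-6·16·(32/3)+3·(32/3)²+(16/3)²)/(6·16·50000) = 136/50625 rad
Superposition: θ = Σ θ_i = 414851/15187500 rad ≈ 0.027315 rad

θ(32/3) = 414851/15187500 rad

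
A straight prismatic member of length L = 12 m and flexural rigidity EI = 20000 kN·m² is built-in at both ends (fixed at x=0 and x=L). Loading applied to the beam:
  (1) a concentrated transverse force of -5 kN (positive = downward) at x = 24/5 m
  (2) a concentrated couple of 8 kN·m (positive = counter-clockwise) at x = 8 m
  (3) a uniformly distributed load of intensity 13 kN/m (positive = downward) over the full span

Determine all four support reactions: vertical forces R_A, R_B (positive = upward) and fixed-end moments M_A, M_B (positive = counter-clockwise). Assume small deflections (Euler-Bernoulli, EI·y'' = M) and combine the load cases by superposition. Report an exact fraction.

Load 1 — point force P=-5 kN at a=24/5 m (b=L-a=36/5):
  R_A = Pb²(3a+b)/L³ = (-5)·(36/5)²·(3·(24/5)+(36/5))/12³ = -81/25 kN
  M_A = Pab²/L² = (-5)·(24/5)·(36/5)²/12² = -216/25 kN·m
  R_B = Pa²(a+3b)/L³ = (-5)·(24/5)²·((24/5)+3·(36/5))/12³ = -44/25 kN
  M_B = -Pa²b/L² = -(-5)·(24/5)²·(36/5)/12² = 144/25 kN·m
Load 2 — applied couple M₀=8 kN·m at a=8 m (b=L-a=4):
  R_A = 6M₀ab/L³ = 6·8·8·4/12³ = 8/9 kN
  M_A = M₀b(2a-b)/L² = 8·4·(2·8-4)/12² = 8/3 kN·m
  R_B = -6M₀ab/L³ = -6·8·8·4/12³ = -8/9 kN
  M_B = M₀a(2b-a)/L² = 8·8·(2·4-8)/12² = 0 kN·m
Load 3 — uniform load w=13 kN/m over full span:
  R_A = wL/2 = 13·12/2 = 78 kN
  M_A = wL²/12 = 13·12²/12 = 156 kN·m
  R_B = wL/2 = 13·12/2 = 78 kN
  M_B = -wL²/12 = -13·12²/12 = -156 kN·m
Superposition: R_A = 17021/225 kN, M_A = 11252/75 kN·m, R_B = 16954/225 kN, M_B = -3756/25 kN·m

R_A = 17021/225 kN, M_A = 11252/75 kN·m, R_B = 16954/225 kN, M_B = -3756/25 kN·m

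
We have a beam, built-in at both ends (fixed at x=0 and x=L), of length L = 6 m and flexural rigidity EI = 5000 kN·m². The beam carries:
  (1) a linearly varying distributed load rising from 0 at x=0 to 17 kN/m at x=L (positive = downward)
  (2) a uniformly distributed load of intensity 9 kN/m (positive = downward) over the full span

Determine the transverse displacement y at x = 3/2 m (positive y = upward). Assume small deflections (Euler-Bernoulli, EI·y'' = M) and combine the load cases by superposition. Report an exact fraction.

Load 1 — triangular load w₀=17 kN/m (0→w₀ over full span):
  y_1 = -w₀x²(L-x)²(x+2L)/(120LEI) = -17·(3/2)²·(6-(3/2))²·((3/2)+2·6)/(120·6·5000) = -37179/12800000 m
Load 2 — uniform load w=9 kN/m over full span:
  y_2 = -wx²(L-x)²/(24EI) = -9·(3/2)²·(6-(3/2))²/(24·5000) = -2187/640000 m
Superposition: y = Σ y_i = -80919/12800000 m ≈ -0.006322 m

y(3/2) = -80919/12800000 m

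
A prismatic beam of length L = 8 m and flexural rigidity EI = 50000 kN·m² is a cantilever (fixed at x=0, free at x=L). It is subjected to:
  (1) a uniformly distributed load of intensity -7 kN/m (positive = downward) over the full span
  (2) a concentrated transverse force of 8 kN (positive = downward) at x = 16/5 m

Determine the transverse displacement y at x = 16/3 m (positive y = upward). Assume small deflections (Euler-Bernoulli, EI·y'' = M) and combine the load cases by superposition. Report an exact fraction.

y(16/3) = 3476224/94921875 m

Load 1 — uniform load w=-7 kN/m over full span:
  y_1 = -wx²(x²-4Lx+6L²)/(24EI) = -(-7)·(16/3)²·((16/3)²-4·8·(16/3)+6·8²)/(24·50000) = 30464/759375 m
Load 2 — point force P=8 kN at a=16/5 m (b=L-a=24/5):
  y_2 = -Pa²(3x-a)/(6EI)  [x>a] = -8·(16/5)²·(3·(16/3)-(16/5))/(6·50000) = -4096/1171875 m
Superposition: y = Σ y_i = 3476224/94921875 m ≈ 0.036622 m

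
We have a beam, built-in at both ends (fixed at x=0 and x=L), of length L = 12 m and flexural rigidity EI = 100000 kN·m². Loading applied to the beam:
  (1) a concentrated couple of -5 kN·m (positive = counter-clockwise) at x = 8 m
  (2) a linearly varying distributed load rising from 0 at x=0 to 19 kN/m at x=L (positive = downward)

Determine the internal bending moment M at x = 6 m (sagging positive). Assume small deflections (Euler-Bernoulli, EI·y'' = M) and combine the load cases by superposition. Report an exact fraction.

Load 1 — applied couple M₀=-5 kN·m at a=8 m (b=L-a=4):
  M_1 = R_Ax - M_A  [x≤a] with R_A=-5/9, M_A=-5/3 = (-5/9)·6 - (-5/3) = -5/3 kN·m
Load 2 — triangular load w₀=19 kN/m (0→w₀ over full span):
  M_2 = 3w₀Lx/20 - w₀L²/30 - w₀x³/(6L) = 3·19·12·6/20 - 19·12²/30 - 19·6³/(6·12) = 57 kN·m
Superposition: M = Σ M_i = 166/3 kN·m ≈ 55.333333 kN·m

M(6) = 166/3 kN·m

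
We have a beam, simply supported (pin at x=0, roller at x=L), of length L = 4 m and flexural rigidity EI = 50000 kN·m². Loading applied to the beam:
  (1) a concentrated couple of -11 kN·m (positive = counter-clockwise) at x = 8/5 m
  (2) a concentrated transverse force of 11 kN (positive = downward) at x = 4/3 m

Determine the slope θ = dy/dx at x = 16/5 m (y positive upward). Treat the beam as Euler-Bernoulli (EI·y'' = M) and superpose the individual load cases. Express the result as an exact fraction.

θ(16/5) = 5291/25312500 rad

Load 1 — applied couple M₀=-11 kN·m at a=8/5 m (b=L-a=12/5):
  θ_1 = (M₀x²/(2L)-M₀(x-a)+C₁)/EI  [x>a] with C₁=M₀(3b²-L²)/(6L)=-44/75 = ((-11)·(16/5)²/(2·4)-(-11)·((16/5)-(8/5))+(-44/75))/50000 = 11/187500 rad
Load 2 — point force P=11 kN at a=4/3 m (b=L-a=8/3):
  θ_2 = -Pa(2L²-6Lx+3x²+a²)/(6LEI)  [x>a] = -11·(4/3)·(2·4²-6·4·(16/5)+3·(16/5)²+(4/3)²)/(6·4·50000) = 1903/12656250 rad
Superposition: θ = Σ θ_i = 5291/25312500 rad ≈ 0.000209 rad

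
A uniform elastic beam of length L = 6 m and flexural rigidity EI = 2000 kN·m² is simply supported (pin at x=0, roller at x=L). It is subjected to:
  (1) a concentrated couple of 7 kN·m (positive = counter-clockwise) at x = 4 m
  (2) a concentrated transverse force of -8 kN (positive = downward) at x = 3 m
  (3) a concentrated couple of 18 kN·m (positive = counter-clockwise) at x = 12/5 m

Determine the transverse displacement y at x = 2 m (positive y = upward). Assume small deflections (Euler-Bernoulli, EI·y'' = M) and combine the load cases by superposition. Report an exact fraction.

y(2) = 3349/225000 m

Load 1 — applied couple M₀=7 kN·m at a=4 m (b=L-a=2):
  y_1 = (M₀x³/(6L)+C₁x)/EI  [x≤a] with C₁=M₀(3b²-L²)/(6L)=-14/3 = (7·2³/(6·6)+(-14/3)·2)/2000 = -7/1800 m
Load 2 — point force P=-8 kN at a=3 m (b=L-a=3):
  y_2 = -Pbx(L²-b²-x²)/(6LEI)  [x≤a] = -(-8)·3·2·(6²-3²-2²)/(6·6·2000) = 23/1500 m
Load 3 — applied couple M₀=18 kN·m at a=12/5 m (b=L-a=18/5):
  y_3 = (M₀x³/(6L)+C₁x)/EI  [x≤a] with C₁=M₀(3b²-L²)/(6L)=36/25 = (18·2³/(6·6)+(36/25)·2)/2000 = 43/12500 m
Superposition: y = Σ y_i = 3349/225000 m ≈ 0.014884 m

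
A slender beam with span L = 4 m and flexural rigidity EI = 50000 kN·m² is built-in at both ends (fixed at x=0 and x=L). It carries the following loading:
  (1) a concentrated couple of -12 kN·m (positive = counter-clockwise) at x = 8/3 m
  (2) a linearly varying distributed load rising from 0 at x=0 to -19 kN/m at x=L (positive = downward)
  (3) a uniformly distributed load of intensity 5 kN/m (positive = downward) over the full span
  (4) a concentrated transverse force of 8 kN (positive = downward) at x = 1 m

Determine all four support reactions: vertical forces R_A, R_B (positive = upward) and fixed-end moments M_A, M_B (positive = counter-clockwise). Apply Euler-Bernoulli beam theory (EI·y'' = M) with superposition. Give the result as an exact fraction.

Load 1 — applied couple M₀=-12 kN·m at a=8/3 m (b=L-a=4/3):
  R_A = 6M₀ab/L³ = 6·(-12)·(8/3)·(4/3)/4³ = -4 kN
  M_A = M₀b(2a-b)/L² = (-12)·(4/3)·(2·(8/3)-(4/3))/4² = -4 kN·m
  R_B = -6M₀ab/L³ = -6·(-12)·(8/3)·(4/3)/4³ = 4 kN
  M_B = M₀a(2b-a)/L² = (-12)·(8/3)·(2·(4/3)-(8/3))/4² = 0 kN·m
Load 2 — triangular load w₀=-19 kN/m (0→w₀ over full span):
  R_A = 3w₀L/20 = 3·(-19)·4/20 = -57/5 kN
  M_A = w₀L²/30 = (-19)·4²/30 = -152/15 kN·m
  R_B = 7w₀L/20 = 7·(-19)·4/20 = -133/5 kN
  M_B = -w₀L²/20 = -(-19)·4²/20 = 76/5 kN·m
Load 3 — uniform load w=5 kN/m over full span:
  R_A = wL/2 = 5·4/2 = 10 kN
  M_A = wL²/12 = 5·4²/12 = 20/3 kN·m
  R_B = wL/2 = 5·4/2 = 10 kN
  M_B = -wL²/12 = -5·4²/12 = -20/3 kN·m
Load 4 — point force P=8 kN at a=1 m (b=L-a=3):
  R_A = Pb²(3a+b)/L³ = 8·3²·(3·1+3)/4³ = 27/4 kN
  M_A = Pab²/L² = 8·1·3²/4² = 9/2 kN·m
  R_B = Pa²(a+3b)/L³ = 8·1²·(1+3·3)/4³ = 5/4 kN
  M_B = -Pa²b/L² = -8·1²·3/4² = -3/2 kN·m
Superposition: R_A = 27/20 kN, M_A = -89/30 kN·m, R_B = -227/20 kN, M_B = 211/30 kN·m

R_A = 27/20 kN, M_A = -89/30 kN·m, R_B = -227/20 kN, M_B = 211/30 kN·m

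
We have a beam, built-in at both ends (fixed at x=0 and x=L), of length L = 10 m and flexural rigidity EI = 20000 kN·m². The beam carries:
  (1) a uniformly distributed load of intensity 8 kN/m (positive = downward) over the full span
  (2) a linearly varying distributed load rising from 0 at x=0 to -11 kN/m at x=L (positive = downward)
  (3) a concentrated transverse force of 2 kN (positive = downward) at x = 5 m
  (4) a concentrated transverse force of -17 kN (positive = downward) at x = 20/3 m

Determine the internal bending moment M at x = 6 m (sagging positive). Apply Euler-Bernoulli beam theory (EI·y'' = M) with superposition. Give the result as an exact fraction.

Load 1 — uniform load w=8 kN/m over full span:
  M_1 = wLx/2 - wL²/12 - wx²/2 = 8·10·6/2 - 8·10²/12 - 8·6²/2 = 88/3 kN·m
Load 2 — triangular load w₀=-11 kN/m (0→w₀ over full span):
  M_2 = 3w₀Lx/20 - w₀L²/30 - w₀x³/(6L) = 3·(-11)·10·6/20 - (-11)·10²/30 - (-11)·6³/(6·10) = -341/15 kN·m
Load 3 — point force P=2 kN at a=5 m (b=L-a=5):
  M_3 = Pa²(a+3b)(L-x)/L³ - Pa²b/L²  [x>a] = 2·5²·(5+3·5)·(10-6)/10³ - 2·5²·5/10² = 3/2 kN·m
Load 4 — point force P=-17 kN at a=20/3 m (b=L-a=10/3):
  M_4 = Pb²(3a+b)x/L³ - Pab²/L²  [x≤a] = (-17)·(10/3)²·(3·(20/3)+(10/3))·6/10³ - (-17)·(20/3)·(10/3)²/10² = -374/27 kN·m
Superposition: M = Σ M_i = -1553/270 kN·m ≈ -5.751852 kN·m

M(6) = -1553/270 kN·m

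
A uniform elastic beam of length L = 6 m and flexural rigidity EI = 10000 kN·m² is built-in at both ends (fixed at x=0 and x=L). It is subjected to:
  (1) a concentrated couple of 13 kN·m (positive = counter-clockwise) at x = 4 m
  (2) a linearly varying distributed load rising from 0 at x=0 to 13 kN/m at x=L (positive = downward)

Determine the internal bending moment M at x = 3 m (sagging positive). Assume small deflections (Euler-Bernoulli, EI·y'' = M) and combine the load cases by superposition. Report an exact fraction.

M(3) = 169/12 kN·m

Load 1 — applied couple M₀=13 kN·m at a=4 m (b=L-a=2):
  M_1 = R_Ax - M_A  [x≤a] with R_A=26/9, M_A=13/3 = (26/9)·3 - (13/3) = 13/3 kN·m
Load 2 — triangular load w₀=13 kN/m (0→w₀ over full span):
  M_2 = 3w₀Lx/20 - w₀L²/30 - w₀x³/(6L) = 3·13·6·3/20 - 13·6²/30 - 13·3³/(6·6) = 39/4 kN·m
Superposition: M = Σ M_i = 169/12 kN·m ≈ 14.083333 kN·m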